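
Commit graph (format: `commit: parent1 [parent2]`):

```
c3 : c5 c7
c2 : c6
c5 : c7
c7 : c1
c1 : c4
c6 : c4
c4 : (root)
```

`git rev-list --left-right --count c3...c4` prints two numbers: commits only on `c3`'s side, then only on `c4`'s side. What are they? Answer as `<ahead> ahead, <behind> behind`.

4 ahead, 0 behind

Reachable from c3: {c1, c3, c4, c5, c7}.
Reachable from c4: {c4}.
Only in c3's history (ahead): {c1, c3, c5, c7} — 4.
Only in c4's history (behind): {} — 0.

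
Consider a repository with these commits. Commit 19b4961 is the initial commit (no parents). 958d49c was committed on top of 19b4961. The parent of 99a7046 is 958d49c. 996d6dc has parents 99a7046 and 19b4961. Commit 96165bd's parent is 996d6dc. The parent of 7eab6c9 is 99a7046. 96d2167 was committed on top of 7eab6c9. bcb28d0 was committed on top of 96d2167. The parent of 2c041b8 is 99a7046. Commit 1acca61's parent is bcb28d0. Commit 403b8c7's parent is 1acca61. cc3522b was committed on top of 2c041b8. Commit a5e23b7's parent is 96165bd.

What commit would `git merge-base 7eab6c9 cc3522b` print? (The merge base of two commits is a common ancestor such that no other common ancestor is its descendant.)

Ancestors of 7eab6c9: {19b4961, 7eab6c9, 958d49c, 99a7046}.
Ancestors of cc3522b: {19b4961, 2c041b8, 958d49c, 99a7046, cc3522b}.
Common ancestors: {19b4961, 958d49c, 99a7046}.
Among these, 99a7046 is not an ancestor of any other common ancestor — it is the merge base.

99a7046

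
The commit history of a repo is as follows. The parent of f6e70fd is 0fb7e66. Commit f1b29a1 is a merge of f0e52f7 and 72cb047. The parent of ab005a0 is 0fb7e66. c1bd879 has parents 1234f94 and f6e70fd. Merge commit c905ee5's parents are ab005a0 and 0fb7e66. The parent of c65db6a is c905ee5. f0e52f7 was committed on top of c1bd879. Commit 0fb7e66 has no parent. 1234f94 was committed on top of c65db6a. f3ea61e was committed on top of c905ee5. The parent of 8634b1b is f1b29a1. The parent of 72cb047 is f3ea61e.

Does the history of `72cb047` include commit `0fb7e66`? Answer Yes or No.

Ancestors of 72cb047 (commits reachable by following parents): {0fb7e66, 72cb047, ab005a0, c905ee5, f3ea61e}.
0fb7e66 is in that set, so it is an ancestor of 72cb047.

Yes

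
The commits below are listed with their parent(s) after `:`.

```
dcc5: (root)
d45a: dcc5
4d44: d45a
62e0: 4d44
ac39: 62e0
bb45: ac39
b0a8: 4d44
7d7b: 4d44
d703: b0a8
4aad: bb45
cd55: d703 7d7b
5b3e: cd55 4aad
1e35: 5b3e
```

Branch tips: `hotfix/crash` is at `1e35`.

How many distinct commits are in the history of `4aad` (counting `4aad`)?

7

Walking parent pointers from 4aad: reachable set = {4aad, 4d44, 62e0, ac39, bb45, d45a, dcc5}.
That is 7 commits.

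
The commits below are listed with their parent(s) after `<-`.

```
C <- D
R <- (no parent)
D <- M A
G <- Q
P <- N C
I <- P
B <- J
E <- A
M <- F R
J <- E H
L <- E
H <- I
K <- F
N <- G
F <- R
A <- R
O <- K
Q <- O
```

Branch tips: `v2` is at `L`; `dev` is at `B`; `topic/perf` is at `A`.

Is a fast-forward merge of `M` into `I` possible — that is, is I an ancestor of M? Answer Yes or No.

A fast-forward from I to M is possible iff I is an ancestor of M.
Ancestors of M: {F, M, R}.
I is not among them, so fast-forward is not possible.

No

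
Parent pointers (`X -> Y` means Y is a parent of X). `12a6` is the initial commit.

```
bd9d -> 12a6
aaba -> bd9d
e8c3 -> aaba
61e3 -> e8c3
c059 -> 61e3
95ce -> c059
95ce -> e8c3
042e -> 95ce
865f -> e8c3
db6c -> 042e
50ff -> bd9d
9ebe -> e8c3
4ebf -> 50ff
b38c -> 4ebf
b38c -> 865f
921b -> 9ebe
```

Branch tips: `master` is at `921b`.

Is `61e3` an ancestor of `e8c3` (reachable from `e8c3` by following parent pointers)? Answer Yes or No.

Ancestors of e8c3: {12a6, aaba, bd9d, e8c3}.
61e3 is not in that set, so it is not an ancestor of e8c3.

No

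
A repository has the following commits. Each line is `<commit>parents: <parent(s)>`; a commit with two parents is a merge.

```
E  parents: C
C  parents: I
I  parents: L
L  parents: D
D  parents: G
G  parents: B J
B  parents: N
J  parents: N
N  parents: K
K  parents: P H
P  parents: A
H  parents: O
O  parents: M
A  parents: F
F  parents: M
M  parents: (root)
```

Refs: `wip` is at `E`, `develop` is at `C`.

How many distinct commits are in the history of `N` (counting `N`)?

8

Walking parent pointers from N: reachable set = {A, F, H, K, M, N, O, P}.
That is 8 commits.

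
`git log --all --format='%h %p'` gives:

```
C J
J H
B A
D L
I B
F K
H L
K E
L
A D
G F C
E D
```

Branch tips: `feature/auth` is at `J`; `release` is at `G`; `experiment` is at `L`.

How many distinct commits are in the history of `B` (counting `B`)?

Walking parent pointers from B: reachable set = {A, B, D, L}.
That is 4 commits.

4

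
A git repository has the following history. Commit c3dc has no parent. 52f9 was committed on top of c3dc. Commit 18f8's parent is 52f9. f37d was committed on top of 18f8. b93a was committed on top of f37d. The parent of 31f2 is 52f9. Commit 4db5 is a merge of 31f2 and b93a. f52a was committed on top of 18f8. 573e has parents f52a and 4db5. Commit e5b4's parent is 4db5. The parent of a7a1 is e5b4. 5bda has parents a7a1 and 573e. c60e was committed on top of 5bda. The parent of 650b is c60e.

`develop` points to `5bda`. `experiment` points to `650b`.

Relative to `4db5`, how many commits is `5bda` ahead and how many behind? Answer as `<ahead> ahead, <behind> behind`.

5 ahead, 0 behind

Reachable from 5bda: {18f8, 31f2, 4db5, 52f9, 573e, 5bda, a7a1, b93a, c3dc, e5b4, f37d, f52a}.
Reachable from 4db5: {18f8, 31f2, 4db5, 52f9, b93a, c3dc, f37d}.
Only in 5bda's history (ahead): {573e, 5bda, a7a1, e5b4, f52a} — 5.
Only in 4db5's history (behind): {} — 0.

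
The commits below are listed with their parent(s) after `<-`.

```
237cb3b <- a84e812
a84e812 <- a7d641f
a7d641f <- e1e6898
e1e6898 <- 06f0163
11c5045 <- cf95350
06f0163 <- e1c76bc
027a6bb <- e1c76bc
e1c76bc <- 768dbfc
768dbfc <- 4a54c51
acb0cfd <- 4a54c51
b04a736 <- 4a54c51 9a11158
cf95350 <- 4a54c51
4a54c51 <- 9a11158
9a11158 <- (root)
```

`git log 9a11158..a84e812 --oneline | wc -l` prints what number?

7

Reachable from a84e812: {06f0163, 4a54c51, 768dbfc, 9a11158, a7d641f, a84e812, e1c76bc, e1e6898}.
Reachable from 9a11158: {9a11158}.
In a84e812's history but not 9a11158's: {06f0163, 4a54c51, 768dbfc, a7d641f, a84e812, e1c76bc, e1e6898} — 7 commits.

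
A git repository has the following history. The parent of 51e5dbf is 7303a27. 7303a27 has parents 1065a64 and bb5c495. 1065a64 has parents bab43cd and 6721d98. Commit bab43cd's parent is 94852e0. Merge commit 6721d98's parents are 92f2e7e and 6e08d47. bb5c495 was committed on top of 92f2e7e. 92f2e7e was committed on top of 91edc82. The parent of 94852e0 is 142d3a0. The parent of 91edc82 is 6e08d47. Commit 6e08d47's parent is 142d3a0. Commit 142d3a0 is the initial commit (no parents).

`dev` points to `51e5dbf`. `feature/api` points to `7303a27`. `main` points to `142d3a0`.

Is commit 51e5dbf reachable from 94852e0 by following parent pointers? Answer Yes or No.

No

Ancestors of 94852e0: {142d3a0, 94852e0}.
51e5dbf is not in that set, so it is not an ancestor of 94852e0.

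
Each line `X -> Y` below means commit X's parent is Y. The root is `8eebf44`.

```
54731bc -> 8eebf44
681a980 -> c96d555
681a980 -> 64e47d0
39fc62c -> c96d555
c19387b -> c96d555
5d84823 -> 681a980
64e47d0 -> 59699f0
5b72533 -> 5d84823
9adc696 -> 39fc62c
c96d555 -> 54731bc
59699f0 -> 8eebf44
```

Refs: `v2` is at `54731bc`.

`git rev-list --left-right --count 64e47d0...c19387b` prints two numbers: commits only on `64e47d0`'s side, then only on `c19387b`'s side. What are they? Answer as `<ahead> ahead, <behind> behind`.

Reachable from 64e47d0: {59699f0, 64e47d0, 8eebf44}.
Reachable from c19387b: {54731bc, 8eebf44, c19387b, c96d555}.
Only in 64e47d0's history (ahead): {59699f0, 64e47d0} — 2.
Only in c19387b's history (behind): {54731bc, c19387b, c96d555} — 3.

2 ahead, 3 behind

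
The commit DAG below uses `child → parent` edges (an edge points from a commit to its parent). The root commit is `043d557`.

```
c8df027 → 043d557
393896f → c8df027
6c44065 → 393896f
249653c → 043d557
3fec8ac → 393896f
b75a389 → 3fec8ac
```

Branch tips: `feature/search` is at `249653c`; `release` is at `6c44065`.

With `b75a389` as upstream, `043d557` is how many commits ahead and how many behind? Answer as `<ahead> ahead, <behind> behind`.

0 ahead, 4 behind

Reachable from 043d557: {043d557}.
Reachable from b75a389: {043d557, 393896f, 3fec8ac, b75a389, c8df027}.
Only in 043d557's history (ahead): {} — 0.
Only in b75a389's history (behind): {393896f, 3fec8ac, b75a389, c8df027} — 4.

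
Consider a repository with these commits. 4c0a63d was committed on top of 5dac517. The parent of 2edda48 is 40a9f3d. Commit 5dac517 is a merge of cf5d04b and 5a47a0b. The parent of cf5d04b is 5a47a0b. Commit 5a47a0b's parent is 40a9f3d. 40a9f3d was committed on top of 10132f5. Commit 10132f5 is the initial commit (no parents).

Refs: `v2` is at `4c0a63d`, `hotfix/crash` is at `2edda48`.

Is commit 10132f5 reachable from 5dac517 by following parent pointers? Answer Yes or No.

Yes

Ancestors of 5dac517 (commits reachable by following parents): {10132f5, 40a9f3d, 5a47a0b, 5dac517, cf5d04b}.
10132f5 is in that set, so it is an ancestor of 5dac517.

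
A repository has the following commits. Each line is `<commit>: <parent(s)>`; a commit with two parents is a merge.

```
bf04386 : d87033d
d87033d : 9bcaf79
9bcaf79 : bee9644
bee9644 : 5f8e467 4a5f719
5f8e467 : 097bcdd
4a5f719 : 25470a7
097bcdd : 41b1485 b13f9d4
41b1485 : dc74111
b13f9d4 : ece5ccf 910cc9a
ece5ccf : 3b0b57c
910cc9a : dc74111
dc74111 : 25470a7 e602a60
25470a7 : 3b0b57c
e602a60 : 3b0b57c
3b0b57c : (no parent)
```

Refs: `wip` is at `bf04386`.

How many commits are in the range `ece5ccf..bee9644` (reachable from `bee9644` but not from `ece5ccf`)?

Reachable from bee9644: {097bcdd, 25470a7, 3b0b57c, 41b1485, 4a5f719, 5f8e467, 910cc9a, b13f9d4, bee9644, dc74111, e602a60, ece5ccf}.
Reachable from ece5ccf: {3b0b57c, ece5ccf}.
In bee9644's history but not ece5ccf's: {097bcdd, 25470a7, 41b1485, 4a5f719, 5f8e467, 910cc9a, b13f9d4, bee9644, dc74111, e602a60} — 10 commits.

10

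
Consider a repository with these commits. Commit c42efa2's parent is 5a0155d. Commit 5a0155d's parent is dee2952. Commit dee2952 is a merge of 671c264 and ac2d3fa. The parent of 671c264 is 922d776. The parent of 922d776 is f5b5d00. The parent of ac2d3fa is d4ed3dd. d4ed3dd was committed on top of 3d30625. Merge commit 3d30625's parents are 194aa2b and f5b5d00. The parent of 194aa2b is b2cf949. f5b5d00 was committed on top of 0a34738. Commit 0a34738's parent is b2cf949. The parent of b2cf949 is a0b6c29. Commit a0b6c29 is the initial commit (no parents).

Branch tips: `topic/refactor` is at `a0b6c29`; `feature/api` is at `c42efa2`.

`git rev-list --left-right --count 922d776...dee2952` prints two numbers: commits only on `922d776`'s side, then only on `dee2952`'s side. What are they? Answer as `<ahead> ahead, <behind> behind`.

0 ahead, 6 behind

Reachable from 922d776: {0a34738, 922d776, a0b6c29, b2cf949, f5b5d00}.
Reachable from dee2952: {0a34738, 194aa2b, 3d30625, 671c264, 922d776, a0b6c29, ac2d3fa, b2cf949, d4ed3dd, dee2952, f5b5d00}.
Only in 922d776's history (ahead): {} — 0.
Only in dee2952's history (behind): {194aa2b, 3d30625, 671c264, ac2d3fa, d4ed3dd, dee2952} — 6.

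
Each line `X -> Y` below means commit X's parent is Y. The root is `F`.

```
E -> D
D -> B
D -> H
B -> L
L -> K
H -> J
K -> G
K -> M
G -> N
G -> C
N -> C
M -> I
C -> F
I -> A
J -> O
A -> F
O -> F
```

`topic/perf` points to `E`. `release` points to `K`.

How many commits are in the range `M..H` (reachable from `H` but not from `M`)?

3

Reachable from H: {F, H, J, O}.
Reachable from M: {A, F, I, M}.
In H's history but not M's: {H, J, O} — 3 commits.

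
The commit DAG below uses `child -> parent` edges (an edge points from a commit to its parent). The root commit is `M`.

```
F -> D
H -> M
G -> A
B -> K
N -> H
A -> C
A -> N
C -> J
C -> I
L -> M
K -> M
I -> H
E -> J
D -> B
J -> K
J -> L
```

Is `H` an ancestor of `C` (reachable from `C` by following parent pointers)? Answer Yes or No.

Yes

Ancestors of C (commits reachable by following parents): {C, H, I, J, K, L, M}.
H is in that set, so it is an ancestor of C.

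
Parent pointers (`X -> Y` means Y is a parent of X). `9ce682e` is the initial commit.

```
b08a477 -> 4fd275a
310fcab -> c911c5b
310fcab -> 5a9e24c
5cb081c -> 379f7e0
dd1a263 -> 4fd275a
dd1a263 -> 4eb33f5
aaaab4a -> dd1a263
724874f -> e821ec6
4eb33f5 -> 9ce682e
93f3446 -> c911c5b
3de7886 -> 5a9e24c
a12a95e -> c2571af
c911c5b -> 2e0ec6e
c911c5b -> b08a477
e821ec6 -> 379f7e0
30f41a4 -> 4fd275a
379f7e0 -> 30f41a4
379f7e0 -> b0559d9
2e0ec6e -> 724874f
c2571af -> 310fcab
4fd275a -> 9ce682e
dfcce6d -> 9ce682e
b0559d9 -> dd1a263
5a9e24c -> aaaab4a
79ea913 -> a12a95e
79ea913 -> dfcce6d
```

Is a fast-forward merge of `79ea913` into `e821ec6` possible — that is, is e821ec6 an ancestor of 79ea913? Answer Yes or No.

Yes

A fast-forward from e821ec6 to 79ea913 is possible iff e821ec6 is an ancestor of 79ea913.
Ancestors of 79ea913: {2e0ec6e, 30f41a4, 310fcab, 379f7e0, 4eb33f5, 4fd275a, 5a9e24c, 724874f, 79ea913, 9ce682e, a12a95e, aaaab4a, b0559d9, b08a477, c2571af, c911c5b, dd1a263, dfcce6d, e821ec6}.
e821ec6 is among them, so fast-forward is possible.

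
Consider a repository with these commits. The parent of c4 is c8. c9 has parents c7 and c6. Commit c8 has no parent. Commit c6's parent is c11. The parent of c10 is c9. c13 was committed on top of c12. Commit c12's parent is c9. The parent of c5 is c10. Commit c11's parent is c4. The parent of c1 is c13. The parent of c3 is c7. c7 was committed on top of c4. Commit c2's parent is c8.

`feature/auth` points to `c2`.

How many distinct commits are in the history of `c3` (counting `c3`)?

Walking parent pointers from c3: reachable set = {c3, c4, c7, c8}.
That is 4 commits.

4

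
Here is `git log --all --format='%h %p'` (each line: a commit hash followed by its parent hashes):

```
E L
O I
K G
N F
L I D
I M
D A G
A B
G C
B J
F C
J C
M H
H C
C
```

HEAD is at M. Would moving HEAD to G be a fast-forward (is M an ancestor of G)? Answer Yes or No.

No

A fast-forward from M to G is possible iff M is an ancestor of G.
Ancestors of G: {C, G}.
M is not among them, so fast-forward is not possible.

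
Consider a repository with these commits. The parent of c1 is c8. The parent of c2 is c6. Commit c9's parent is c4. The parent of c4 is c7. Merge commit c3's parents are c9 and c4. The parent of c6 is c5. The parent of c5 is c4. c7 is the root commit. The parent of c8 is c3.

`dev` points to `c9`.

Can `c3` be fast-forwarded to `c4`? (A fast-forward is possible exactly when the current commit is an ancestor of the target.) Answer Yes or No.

No

A fast-forward from c3 to c4 is possible iff c3 is an ancestor of c4.
Ancestors of c4: {c4, c7}.
c3 is not among them, so fast-forward is not possible.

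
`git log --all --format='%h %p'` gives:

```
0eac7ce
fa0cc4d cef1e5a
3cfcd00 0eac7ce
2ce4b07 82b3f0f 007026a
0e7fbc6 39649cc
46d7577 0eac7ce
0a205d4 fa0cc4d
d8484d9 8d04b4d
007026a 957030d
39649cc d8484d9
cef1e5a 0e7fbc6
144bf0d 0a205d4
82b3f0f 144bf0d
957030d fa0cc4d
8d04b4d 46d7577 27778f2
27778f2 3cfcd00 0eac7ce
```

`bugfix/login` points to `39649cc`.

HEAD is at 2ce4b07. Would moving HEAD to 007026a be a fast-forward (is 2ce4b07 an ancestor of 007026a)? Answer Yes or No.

No

A fast-forward from 2ce4b07 to 007026a is possible iff 2ce4b07 is an ancestor of 007026a.
Ancestors of 007026a: {007026a, 0e7fbc6, 0eac7ce, 27778f2, 39649cc, 3cfcd00, 46d7577, 8d04b4d, 957030d, cef1e5a, d8484d9, fa0cc4d}.
2ce4b07 is not among them, so fast-forward is not possible.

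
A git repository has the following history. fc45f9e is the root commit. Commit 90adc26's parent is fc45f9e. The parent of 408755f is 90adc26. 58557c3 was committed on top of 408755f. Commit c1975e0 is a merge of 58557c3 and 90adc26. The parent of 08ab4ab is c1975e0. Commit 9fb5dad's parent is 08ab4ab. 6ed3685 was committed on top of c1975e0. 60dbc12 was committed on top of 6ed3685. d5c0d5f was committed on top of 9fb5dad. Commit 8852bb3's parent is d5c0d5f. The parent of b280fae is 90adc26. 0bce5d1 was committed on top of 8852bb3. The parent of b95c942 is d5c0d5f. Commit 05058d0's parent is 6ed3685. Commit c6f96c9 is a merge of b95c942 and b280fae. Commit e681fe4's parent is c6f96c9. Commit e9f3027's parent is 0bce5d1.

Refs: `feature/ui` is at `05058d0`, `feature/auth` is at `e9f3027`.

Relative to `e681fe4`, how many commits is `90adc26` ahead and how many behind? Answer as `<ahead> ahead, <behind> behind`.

Reachable from 90adc26: {90adc26, fc45f9e}.
Reachable from e681fe4: {08ab4ab, 408755f, 58557c3, 90adc26, 9fb5dad, b280fae, b95c942, c1975e0, c6f96c9, d5c0d5f, e681fe4, fc45f9e}.
Only in 90adc26's history (ahead): {} — 0.
Only in e681fe4's history (behind): {08ab4ab, 408755f, 58557c3, 9fb5dad, b280fae, b95c942, c1975e0, c6f96c9, d5c0d5f, e681fe4} — 10.

0 ahead, 10 behind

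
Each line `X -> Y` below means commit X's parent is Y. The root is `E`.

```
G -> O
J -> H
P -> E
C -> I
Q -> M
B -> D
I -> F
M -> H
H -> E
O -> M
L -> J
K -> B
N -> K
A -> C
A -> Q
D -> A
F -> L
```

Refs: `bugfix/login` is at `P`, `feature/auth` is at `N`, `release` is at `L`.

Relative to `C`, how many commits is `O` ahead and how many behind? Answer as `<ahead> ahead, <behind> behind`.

Reachable from O: {E, H, M, O}.
Reachable from C: {C, E, F, H, I, J, L}.
Only in O's history (ahead): {M, O} — 2.
Only in C's history (behind): {C, F, I, J, L} — 5.

2 ahead, 5 behind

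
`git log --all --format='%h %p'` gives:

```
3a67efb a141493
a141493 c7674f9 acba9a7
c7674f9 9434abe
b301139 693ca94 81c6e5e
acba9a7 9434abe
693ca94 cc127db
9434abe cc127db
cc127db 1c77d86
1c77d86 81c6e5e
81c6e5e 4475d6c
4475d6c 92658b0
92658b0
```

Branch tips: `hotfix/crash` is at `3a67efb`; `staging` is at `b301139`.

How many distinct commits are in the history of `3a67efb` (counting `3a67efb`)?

10

Walking parent pointers from 3a67efb: reachable set = {1c77d86, 3a67efb, 4475d6c, 81c6e5e, 92658b0, 9434abe, a141493, acba9a7, c7674f9, cc127db}.
That is 10 commits.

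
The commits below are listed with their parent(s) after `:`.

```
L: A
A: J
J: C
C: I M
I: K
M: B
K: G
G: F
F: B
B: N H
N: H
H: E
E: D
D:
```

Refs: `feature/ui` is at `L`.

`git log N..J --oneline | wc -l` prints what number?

8

Reachable from J: {B, C, D, E, F, G, H, I, J, K, M, N}.
Reachable from N: {D, E, H, N}.
In J's history but not N's: {B, C, F, G, I, J, K, M} — 8 commits.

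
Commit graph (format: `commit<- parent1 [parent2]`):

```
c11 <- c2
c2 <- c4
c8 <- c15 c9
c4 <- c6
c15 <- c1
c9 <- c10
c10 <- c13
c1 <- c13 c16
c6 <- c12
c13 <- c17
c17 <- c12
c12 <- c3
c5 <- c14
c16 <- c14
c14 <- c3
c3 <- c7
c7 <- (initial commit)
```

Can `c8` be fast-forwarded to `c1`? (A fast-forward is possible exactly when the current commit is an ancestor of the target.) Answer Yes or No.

No

A fast-forward from c8 to c1 is possible iff c8 is an ancestor of c1.
Ancestors of c1: {c1, c12, c13, c14, c16, c17, c3, c7}.
c8 is not among them, so fast-forward is not possible.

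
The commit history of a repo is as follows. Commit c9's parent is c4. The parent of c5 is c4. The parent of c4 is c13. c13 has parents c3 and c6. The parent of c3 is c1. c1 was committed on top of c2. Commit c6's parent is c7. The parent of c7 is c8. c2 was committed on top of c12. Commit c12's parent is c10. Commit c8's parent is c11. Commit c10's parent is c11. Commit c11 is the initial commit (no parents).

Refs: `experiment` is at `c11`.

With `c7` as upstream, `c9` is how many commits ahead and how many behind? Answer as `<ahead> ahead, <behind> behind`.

Reachable from c9: {c1, c10, c11, c12, c13, c2, c3, c4, c6, c7, c8, c9}.
Reachable from c7: {c11, c7, c8}.
Only in c9's history (ahead): {c1, c10, c12, c13, c2, c3, c4, c6, c9} — 9.
Only in c7's history (behind): {} — 0.

9 ahead, 0 behind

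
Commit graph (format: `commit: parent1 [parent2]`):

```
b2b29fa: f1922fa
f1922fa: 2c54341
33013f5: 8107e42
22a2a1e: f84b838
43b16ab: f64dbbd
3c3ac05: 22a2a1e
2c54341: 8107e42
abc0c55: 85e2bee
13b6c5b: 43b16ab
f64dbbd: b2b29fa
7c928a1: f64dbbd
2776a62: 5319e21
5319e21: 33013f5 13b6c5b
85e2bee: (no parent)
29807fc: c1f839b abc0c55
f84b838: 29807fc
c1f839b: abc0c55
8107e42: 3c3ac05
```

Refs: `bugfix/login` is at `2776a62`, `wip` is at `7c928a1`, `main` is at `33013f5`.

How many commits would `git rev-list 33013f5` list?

Walking parent pointers from 33013f5: reachable set = {22a2a1e, 29807fc, 33013f5, 3c3ac05, 8107e42, 85e2bee, abc0c55, c1f839b, f84b838}.
That is 9 commits.

9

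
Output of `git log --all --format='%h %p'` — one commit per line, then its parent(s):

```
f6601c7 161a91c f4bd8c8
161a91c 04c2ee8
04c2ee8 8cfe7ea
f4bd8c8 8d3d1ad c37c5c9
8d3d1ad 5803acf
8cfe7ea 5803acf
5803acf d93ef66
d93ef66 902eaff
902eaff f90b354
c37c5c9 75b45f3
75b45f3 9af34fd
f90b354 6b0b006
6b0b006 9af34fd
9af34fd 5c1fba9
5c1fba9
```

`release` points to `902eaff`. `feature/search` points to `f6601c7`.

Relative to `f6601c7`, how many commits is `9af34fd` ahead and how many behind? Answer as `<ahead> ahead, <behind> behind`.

Reachable from 9af34fd: {5c1fba9, 9af34fd}.
Reachable from f6601c7: {04c2ee8, 161a91c, 5803acf, 5c1fba9, 6b0b006, 75b45f3, 8cfe7ea, 8d3d1ad, 902eaff, 9af34fd, c37c5c9, d93ef66, f4bd8c8, f6601c7, f90b354}.
Only in 9af34fd's history (ahead): {} — 0.
Only in f6601c7's history (behind): {04c2ee8, 161a91c, 5803acf, 6b0b006, 75b45f3, 8cfe7ea, 8d3d1ad, 902eaff, c37c5c9, d93ef66, f4bd8c8, f6601c7, f90b354} — 13.

0 ahead, 13 behind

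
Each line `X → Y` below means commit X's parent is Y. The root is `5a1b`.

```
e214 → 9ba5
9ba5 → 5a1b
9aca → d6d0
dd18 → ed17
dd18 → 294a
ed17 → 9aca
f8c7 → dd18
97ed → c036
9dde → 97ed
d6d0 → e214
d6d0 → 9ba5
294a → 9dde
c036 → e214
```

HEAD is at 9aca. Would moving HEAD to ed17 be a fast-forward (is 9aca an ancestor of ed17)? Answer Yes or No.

Yes

A fast-forward from 9aca to ed17 is possible iff 9aca is an ancestor of ed17.
Ancestors of ed17: {5a1b, 9aca, 9ba5, d6d0, e214, ed17}.
9aca is among them, so fast-forward is possible.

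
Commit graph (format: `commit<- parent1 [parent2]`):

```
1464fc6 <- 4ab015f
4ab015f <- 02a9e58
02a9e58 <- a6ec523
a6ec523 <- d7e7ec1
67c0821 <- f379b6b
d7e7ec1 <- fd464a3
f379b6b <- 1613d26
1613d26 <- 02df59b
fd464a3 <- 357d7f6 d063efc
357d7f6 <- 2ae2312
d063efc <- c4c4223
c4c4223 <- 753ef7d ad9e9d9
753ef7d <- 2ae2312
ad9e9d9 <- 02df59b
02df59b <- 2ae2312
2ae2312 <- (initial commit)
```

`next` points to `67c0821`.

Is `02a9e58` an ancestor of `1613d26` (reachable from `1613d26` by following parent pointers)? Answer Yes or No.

No

Ancestors of 1613d26: {02df59b, 1613d26, 2ae2312}.
02a9e58 is not in that set, so it is not an ancestor of 1613d26.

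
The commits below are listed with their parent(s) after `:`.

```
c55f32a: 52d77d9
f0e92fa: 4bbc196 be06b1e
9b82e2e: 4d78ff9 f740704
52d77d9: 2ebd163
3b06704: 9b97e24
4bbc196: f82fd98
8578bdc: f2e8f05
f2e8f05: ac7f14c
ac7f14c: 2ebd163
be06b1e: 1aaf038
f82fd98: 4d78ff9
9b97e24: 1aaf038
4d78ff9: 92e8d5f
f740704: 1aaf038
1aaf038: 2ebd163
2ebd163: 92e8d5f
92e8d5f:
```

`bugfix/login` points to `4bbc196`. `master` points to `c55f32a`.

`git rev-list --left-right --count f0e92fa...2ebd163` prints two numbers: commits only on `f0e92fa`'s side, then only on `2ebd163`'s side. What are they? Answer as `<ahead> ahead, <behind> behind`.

6 ahead, 0 behind

Reachable from f0e92fa: {1aaf038, 2ebd163, 4bbc196, 4d78ff9, 92e8d5f, be06b1e, f0e92fa, f82fd98}.
Reachable from 2ebd163: {2ebd163, 92e8d5f}.
Only in f0e92fa's history (ahead): {1aaf038, 4bbc196, 4d78ff9, be06b1e, f0e92fa, f82fd98} — 6.
Only in 2ebd163's history (behind): {} — 0.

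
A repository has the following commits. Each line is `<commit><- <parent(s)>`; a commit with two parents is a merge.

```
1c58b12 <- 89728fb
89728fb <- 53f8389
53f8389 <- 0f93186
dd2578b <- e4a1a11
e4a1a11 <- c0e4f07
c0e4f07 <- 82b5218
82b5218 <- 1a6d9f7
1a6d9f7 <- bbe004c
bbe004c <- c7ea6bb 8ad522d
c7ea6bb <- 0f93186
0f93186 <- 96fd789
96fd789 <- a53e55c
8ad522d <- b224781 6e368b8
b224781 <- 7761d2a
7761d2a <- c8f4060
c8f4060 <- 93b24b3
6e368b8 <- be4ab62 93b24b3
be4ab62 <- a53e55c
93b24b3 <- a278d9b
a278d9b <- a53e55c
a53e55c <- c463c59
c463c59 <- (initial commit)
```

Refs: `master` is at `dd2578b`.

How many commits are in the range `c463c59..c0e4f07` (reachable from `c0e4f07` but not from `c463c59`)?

16

Reachable from c0e4f07: {0f93186, 1a6d9f7, 6e368b8, 7761d2a, 82b5218, 8ad522d, 93b24b3, 96fd789, a278d9b, a53e55c, b224781, bbe004c, be4ab62, c0e4f07, c463c59, c7ea6bb, c8f4060}.
Reachable from c463c59: {c463c59}.
In c0e4f07's history but not c463c59's: {0f93186, 1a6d9f7, 6e368b8, 7761d2a, 82b5218, 8ad522d, 93b24b3, 96fd789, a278d9b, a53e55c, b224781, bbe004c, be4ab62, c0e4f07, c7ea6bb, c8f4060} — 16 commits.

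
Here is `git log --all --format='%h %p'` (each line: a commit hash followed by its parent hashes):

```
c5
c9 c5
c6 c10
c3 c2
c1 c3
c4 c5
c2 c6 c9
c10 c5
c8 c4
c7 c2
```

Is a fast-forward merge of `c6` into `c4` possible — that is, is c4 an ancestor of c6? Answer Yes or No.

No

A fast-forward from c4 to c6 is possible iff c4 is an ancestor of c6.
Ancestors of c6: {c10, c5, c6}.
c4 is not among them, so fast-forward is not possible.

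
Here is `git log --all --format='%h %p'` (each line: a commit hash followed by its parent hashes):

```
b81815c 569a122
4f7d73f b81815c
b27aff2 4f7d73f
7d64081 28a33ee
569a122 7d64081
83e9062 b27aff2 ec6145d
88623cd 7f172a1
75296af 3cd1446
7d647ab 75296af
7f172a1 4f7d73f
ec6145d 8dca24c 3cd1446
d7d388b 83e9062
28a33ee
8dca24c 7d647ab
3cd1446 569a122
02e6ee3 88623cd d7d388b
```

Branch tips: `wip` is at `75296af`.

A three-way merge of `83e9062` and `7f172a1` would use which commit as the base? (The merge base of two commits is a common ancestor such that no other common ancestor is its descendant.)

Ancestors of 83e9062: {28a33ee, 3cd1446, 4f7d73f, 569a122, 75296af, 7d64081, 7d647ab, 83e9062, 8dca24c, b27aff2, b81815c, ec6145d}.
Ancestors of 7f172a1: {28a33ee, 4f7d73f, 569a122, 7d64081, 7f172a1, b81815c}.
Common ancestors: {28a33ee, 4f7d73f, 569a122, 7d64081, b81815c}.
Among these, 4f7d73f is not an ancestor of any other common ancestor — it is the merge base.

4f7d73f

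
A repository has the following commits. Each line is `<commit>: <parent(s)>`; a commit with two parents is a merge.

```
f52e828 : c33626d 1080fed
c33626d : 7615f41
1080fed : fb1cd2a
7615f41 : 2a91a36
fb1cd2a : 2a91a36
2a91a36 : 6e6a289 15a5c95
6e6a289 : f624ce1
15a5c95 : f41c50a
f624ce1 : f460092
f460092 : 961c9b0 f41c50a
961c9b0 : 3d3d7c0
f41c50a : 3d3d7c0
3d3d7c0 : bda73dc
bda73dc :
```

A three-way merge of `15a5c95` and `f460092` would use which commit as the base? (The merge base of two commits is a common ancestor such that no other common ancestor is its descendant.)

Ancestors of 15a5c95: {15a5c95, 3d3d7c0, bda73dc, f41c50a}.
Ancestors of f460092: {3d3d7c0, 961c9b0, bda73dc, f41c50a, f460092}.
Common ancestors: {3d3d7c0, bda73dc, f41c50a}.
Among these, f41c50a is not an ancestor of any other common ancestor — it is the merge base.

f41c50a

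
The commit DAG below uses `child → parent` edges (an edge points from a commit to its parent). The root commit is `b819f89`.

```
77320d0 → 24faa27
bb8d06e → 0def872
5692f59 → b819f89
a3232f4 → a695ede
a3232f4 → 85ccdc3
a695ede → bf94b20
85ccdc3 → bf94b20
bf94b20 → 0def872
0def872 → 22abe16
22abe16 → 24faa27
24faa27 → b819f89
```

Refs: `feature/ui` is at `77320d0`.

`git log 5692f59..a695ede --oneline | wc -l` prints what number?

5

Reachable from a695ede: {0def872, 22abe16, 24faa27, a695ede, b819f89, bf94b20}.
Reachable from 5692f59: {5692f59, b819f89}.
In a695ede's history but not 5692f59's: {0def872, 22abe16, 24faa27, a695ede, bf94b20} — 5 commits.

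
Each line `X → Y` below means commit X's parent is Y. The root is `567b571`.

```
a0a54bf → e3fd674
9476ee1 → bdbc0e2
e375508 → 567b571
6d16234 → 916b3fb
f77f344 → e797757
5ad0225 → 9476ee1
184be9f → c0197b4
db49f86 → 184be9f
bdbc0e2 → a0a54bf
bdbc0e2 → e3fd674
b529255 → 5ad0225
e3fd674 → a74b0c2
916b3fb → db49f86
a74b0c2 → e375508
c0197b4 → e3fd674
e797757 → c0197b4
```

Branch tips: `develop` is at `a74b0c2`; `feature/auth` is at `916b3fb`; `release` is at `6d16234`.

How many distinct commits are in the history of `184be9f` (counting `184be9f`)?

6

Walking parent pointers from 184be9f: reachable set = {184be9f, 567b571, a74b0c2, c0197b4, e375508, e3fd674}.
That is 6 commits.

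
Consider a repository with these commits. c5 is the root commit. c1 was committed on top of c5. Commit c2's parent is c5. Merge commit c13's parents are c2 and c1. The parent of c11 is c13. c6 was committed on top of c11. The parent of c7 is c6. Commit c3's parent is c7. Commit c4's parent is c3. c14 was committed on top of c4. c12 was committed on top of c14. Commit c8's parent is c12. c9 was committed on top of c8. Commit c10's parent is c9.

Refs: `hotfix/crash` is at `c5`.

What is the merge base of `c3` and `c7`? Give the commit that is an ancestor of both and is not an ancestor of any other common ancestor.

c7

Ancestors of c3: {c1, c11, c13, c2, c3, c5, c6, c7}.
Ancestors of c7: {c1, c11, c13, c2, c5, c6, c7}.
Common ancestors: {c1, c11, c13, c2, c5, c6, c7}.
Among these, c7 is not an ancestor of any other common ancestor — it is the merge base.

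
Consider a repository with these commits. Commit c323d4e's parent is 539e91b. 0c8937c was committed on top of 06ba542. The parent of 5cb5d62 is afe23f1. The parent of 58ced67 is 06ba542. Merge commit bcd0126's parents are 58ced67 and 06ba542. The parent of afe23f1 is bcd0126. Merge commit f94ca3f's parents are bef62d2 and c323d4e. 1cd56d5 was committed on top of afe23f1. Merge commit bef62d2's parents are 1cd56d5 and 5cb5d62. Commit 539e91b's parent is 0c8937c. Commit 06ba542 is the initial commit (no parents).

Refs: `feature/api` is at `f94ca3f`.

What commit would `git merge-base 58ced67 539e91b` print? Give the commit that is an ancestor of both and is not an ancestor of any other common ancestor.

06ba542

Ancestors of 58ced67: {06ba542, 58ced67}.
Ancestors of 539e91b: {06ba542, 0c8937c, 539e91b}.
Common ancestors: {06ba542}.
The only common ancestor is 06ba542, so it is the merge base.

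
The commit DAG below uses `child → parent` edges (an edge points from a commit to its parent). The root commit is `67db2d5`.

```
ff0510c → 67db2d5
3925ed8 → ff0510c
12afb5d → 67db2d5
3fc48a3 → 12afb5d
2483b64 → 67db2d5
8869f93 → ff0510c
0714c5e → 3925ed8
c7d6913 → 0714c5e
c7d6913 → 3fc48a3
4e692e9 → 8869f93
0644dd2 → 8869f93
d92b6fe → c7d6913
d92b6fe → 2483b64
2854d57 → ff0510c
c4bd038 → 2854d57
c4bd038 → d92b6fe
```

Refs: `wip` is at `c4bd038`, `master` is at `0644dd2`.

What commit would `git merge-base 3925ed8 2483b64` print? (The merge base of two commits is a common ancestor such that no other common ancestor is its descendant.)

67db2d5

Ancestors of 3925ed8: {3925ed8, 67db2d5, ff0510c}.
Ancestors of 2483b64: {2483b64, 67db2d5}.
Common ancestors: {67db2d5}.
The only common ancestor is 67db2d5, so it is the merge base.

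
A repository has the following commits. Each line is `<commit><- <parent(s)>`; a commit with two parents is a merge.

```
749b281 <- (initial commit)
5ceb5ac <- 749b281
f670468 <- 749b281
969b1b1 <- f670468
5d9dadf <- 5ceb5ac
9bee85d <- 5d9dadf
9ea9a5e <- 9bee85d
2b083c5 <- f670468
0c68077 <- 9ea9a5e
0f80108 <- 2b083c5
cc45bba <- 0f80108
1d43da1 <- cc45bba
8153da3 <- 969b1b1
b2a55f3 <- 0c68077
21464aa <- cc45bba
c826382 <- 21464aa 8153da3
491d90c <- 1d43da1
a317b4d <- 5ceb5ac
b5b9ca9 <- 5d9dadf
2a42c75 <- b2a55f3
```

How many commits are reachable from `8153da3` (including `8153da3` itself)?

Walking parent pointers from 8153da3: reachable set = {749b281, 8153da3, 969b1b1, f670468}.
That is 4 commits.

4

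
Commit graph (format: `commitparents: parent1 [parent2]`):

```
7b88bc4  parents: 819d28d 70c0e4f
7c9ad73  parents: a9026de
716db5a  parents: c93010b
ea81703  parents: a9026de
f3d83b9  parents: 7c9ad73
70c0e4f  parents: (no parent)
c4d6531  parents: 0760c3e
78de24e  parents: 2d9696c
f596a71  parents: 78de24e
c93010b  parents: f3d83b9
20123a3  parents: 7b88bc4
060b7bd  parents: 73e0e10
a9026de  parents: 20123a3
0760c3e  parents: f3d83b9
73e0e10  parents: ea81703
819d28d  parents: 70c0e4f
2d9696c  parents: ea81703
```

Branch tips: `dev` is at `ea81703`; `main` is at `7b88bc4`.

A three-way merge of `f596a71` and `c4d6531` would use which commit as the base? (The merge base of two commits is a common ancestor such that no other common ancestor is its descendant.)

Ancestors of f596a71: {20123a3, 2d9696c, 70c0e4f, 78de24e, 7b88bc4, 819d28d, a9026de, ea81703, f596a71}.
Ancestors of c4d6531: {0760c3e, 20123a3, 70c0e4f, 7b88bc4, 7c9ad73, 819d28d, a9026de, c4d6531, f3d83b9}.
Common ancestors: {20123a3, 70c0e4f, 7b88bc4, 819d28d, a9026de}.
Among these, a9026de is not an ancestor of any other common ancestor — it is the merge base.

a9026de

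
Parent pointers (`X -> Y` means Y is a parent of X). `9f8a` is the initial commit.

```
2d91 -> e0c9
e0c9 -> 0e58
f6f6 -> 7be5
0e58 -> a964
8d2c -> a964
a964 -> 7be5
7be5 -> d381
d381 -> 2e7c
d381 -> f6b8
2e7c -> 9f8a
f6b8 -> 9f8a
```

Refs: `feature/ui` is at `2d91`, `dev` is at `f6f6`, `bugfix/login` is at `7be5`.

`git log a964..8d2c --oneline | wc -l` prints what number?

Reachable from 8d2c: {2e7c, 7be5, 8d2c, 9f8a, a964, d381, f6b8}.
Reachable from a964: {2e7c, 7be5, 9f8a, a964, d381, f6b8}.
In 8d2c's history but not a964's: {8d2c} — 1 commit.

1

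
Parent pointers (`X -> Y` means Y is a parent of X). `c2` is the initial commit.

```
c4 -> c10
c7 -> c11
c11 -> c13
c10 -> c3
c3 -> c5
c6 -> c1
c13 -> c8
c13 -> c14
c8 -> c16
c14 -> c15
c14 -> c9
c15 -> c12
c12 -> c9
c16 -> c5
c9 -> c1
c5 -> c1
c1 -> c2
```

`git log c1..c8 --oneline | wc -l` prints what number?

Reachable from c8: {c1, c16, c2, c5, c8}.
Reachable from c1: {c1, c2}.
In c8's history but not c1's: {c16, c5, c8} — 3 commits.

3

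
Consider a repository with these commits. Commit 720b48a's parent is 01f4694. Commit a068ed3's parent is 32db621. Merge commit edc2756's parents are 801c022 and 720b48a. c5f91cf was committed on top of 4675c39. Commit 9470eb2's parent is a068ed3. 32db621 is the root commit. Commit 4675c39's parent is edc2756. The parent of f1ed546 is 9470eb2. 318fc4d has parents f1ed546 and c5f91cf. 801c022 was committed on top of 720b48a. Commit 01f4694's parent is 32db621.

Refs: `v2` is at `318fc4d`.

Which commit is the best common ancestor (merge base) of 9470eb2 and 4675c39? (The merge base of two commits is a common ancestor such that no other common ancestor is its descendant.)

Ancestors of 9470eb2: {32db621, 9470eb2, a068ed3}.
Ancestors of 4675c39: {01f4694, 32db621, 4675c39, 720b48a, 801c022, edc2756}.
Common ancestors: {32db621}.
The only common ancestor is 32db621, so it is the merge base.

32db621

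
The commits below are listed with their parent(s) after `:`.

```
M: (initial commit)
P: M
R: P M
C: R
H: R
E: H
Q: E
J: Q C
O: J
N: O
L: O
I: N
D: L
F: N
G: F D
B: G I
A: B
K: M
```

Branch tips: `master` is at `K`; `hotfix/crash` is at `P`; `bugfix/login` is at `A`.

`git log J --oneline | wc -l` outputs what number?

8

Walking parent pointers from J: reachable set = {C, E, H, J, M, P, Q, R}.
That is 8 commits.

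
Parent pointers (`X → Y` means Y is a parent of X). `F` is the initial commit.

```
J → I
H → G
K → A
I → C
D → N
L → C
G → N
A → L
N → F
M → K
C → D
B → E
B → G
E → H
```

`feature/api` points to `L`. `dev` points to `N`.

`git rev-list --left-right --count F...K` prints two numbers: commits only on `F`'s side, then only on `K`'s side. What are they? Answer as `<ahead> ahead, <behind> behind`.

0 ahead, 6 behind

Reachable from F: {F}.
Reachable from K: {A, C, D, F, K, L, N}.
Only in F's history (ahead): {} — 0.
Only in K's history (behind): {A, C, D, K, L, N} — 6.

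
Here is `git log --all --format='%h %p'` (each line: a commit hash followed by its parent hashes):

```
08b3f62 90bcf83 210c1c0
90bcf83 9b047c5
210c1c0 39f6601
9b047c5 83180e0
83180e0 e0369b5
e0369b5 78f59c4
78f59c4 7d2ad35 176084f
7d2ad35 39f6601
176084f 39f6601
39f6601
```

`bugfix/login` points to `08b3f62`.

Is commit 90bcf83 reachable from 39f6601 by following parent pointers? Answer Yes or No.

No

Ancestors of 39f6601: {39f6601}.
90bcf83 is not in that set, so it is not an ancestor of 39f6601.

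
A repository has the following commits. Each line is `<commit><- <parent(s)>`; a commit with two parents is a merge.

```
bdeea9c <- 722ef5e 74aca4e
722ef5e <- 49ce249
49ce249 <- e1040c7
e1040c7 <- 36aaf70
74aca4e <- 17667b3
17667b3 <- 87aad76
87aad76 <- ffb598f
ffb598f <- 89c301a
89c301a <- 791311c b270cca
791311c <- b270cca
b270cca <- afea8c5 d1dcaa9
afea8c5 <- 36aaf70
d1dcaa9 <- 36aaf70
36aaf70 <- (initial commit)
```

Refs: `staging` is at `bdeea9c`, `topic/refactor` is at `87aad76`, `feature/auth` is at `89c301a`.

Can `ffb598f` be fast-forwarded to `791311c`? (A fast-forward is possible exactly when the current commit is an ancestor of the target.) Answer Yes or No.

A fast-forward from ffb598f to 791311c is possible iff ffb598f is an ancestor of 791311c.
Ancestors of 791311c: {36aaf70, 791311c, afea8c5, b270cca, d1dcaa9}.
ffb598f is not among them, so fast-forward is not possible.

No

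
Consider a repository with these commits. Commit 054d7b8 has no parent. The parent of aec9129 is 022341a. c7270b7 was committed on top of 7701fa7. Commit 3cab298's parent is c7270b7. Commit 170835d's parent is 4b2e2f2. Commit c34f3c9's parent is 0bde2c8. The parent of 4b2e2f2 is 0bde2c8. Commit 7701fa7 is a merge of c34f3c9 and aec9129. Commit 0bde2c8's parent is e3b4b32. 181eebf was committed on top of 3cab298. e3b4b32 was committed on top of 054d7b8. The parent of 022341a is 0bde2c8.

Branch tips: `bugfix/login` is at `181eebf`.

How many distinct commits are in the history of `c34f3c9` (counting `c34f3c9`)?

4

Walking parent pointers from c34f3c9: reachable set = {054d7b8, 0bde2c8, c34f3c9, e3b4b32}.
That is 4 commits.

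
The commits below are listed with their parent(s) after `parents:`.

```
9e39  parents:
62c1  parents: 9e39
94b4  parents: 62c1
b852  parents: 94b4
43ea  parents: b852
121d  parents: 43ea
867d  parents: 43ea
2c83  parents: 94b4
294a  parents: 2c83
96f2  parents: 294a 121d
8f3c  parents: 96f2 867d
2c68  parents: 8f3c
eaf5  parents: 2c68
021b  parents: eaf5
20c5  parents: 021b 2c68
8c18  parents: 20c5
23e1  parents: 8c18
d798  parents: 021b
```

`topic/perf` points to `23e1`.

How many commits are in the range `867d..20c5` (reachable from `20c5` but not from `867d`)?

9

Reachable from 20c5: {021b, 121d, 20c5, 294a, 2c68, 2c83, 43ea, 62c1, 867d, 8f3c, 94b4, 96f2, 9e39, b852, eaf5}.
Reachable from 867d: {43ea, 62c1, 867d, 94b4, 9e39, b852}.
In 20c5's history but not 867d's: {021b, 121d, 20c5, 294a, 2c68, 2c83, 8f3c, 96f2, eaf5} — 9 commits.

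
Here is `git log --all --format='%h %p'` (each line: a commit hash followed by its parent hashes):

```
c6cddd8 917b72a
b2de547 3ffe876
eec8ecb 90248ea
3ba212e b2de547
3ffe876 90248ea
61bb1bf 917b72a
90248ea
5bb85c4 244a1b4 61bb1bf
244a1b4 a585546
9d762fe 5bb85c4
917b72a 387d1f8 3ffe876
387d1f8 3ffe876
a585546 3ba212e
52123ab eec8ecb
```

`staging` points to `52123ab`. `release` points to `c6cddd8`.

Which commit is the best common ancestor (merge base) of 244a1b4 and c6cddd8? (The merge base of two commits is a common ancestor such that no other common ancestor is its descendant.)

Ancestors of 244a1b4: {244a1b4, 3ba212e, 3ffe876, 90248ea, a585546, b2de547}.
Ancestors of c6cddd8: {387d1f8, 3ffe876, 90248ea, 917b72a, c6cddd8}.
Common ancestors: {3ffe876, 90248ea}.
Among these, 3ffe876 is not an ancestor of any other common ancestor — it is the merge base.

3ffe876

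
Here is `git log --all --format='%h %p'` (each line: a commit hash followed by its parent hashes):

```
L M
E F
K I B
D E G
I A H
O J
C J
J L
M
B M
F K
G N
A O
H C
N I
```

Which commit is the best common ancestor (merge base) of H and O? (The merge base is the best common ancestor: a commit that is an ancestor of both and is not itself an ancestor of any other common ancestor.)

Ancestors of H: {C, H, J, L, M}.
Ancestors of O: {J, L, M, O}.
Common ancestors: {J, L, M}.
Among these, J is not an ancestor of any other common ancestor — it is the merge base.

J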